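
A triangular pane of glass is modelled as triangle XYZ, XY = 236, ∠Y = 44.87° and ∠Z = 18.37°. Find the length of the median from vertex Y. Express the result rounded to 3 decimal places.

The third angle is ∠X = 180° − ∠Y − ∠Z = 116.76°.
Law of sines: YZ = XY·sin X/sin Z ≈ 668.64.
Law of sines: ZX = XY·sin Y/sin Z ≈ 528.31.
Median from Y: ½√(2·XY² + 2·YZ² − ZX²) ≈ 426.16.

m_Y ≈ 426.160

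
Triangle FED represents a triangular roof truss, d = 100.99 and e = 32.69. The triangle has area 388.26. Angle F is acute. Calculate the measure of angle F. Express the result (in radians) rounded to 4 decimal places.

From area = ½·e·d·sin F, we get sin F = 2·area/(e·d) ≈ 0.23521.
Taking the acute solution, ∠F ≈ 0.237 rad.

∠F ≈ 0.2374 rad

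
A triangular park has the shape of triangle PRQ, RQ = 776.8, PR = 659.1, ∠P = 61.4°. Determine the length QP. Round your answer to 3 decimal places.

Law of sines: sin Q = PR·sin P/RQ ≈ 0.74495.
Since RQ ≥ PR, only the acute value applies: ∠Q ≈ 48.15°.
Then ∠R = 180° − ∠P − ∠Q ≈ 70.45°.
Law of sines gives QP = RQ·sin R/sin P ≈ 833.72.

833.723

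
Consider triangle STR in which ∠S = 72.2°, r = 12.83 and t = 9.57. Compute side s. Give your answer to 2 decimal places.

13.46

By the law of cosines, s² = t² + r² − 2·t·r·cos S = 181.13, so s ≈ 13.458.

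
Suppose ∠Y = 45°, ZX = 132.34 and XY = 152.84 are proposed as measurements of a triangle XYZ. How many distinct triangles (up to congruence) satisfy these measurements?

2

XY·sin Y = 152.84·sin(45°) ≈ 108.1.
Since XY sin Y < ZX < XY (108.1 < 132.34 < 152.84), two triangles exist.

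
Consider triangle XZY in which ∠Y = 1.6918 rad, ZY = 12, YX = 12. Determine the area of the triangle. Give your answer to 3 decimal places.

Area = ½·ZY·YX·sin Y ≈ 71.474.

area ≈ 71.474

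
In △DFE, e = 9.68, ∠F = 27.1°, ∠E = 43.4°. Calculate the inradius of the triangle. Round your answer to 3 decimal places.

1.993

The third angle is ∠D = 180° − ∠F − ∠E = 109.50°.
Law of sines: d = e·sin D/sin E ≈ 13.28.
Law of sines: f = e·sin F/sin E ≈ 6.4179.
Area = ½·e·d·sin F ≈ 29.281.
Semiperimeter s = (13.28+6.4179+9.68)/2 = 14.689.
Inradius = area/s = 29.281/14.689 ≈ 1.9934.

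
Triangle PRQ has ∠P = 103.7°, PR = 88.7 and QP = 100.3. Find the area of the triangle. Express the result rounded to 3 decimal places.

Area = ½·QP·PR·sin P ≈ 4321.7.

4321.747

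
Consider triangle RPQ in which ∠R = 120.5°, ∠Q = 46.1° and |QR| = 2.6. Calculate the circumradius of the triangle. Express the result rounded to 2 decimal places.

5.61

The third angle is ∠P = 180° − ∠Q − ∠R = 13.40°.
Law of sines: |PQ| = |QR|·sin R/sin P ≈ 9.6667.
Law of sines: |RP| = |QR|·sin Q/sin P ≈ 8.0839.
Circumradius = |QR|/(2 sin P) ≈ 5.6095.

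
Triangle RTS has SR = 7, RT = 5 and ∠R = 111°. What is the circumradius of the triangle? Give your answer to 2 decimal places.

By the law of cosines, TS² = SR² + RT² − 2·SR·RT·cos R = 99.086, so TS ≈ 9.9542.
Area = ½·SR·RT·sin R ≈ 16.338.
Circumradius = TS/(2 sin R) ≈ 5.3312.

5.33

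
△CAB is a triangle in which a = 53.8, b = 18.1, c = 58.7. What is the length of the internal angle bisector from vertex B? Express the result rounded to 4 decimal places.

t_B ≈ 55.4645

By the law of cosines, cos B = (c² + a² − b²) / (2·c·a) ≈ 0.95193, so ∠B ≈ 17.84°.
The bisector from B has length 2·c·a·cos(∠B/2)/(c+a) ≈ 55.465.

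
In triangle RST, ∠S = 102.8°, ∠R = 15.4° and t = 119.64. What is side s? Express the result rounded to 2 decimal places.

132.38

The third angle is ∠T = 180° − ∠R − ∠S = 61.80°.
Law of sines: s = t·sin S/sin T ≈ 132.38.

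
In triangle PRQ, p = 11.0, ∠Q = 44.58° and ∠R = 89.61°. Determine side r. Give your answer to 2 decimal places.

The third angle is ∠P = 180° − ∠R − ∠Q = 45.81°.
Law of sines: r = p·sin R/sin P ≈ 15.341.

15.34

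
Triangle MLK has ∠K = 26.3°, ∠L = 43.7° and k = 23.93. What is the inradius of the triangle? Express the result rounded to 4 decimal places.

The third angle is ∠M = 180° − ∠L − ∠K = 110.00°.
Law of sines: m = k·sin M/sin K ≈ 50.752.
Law of sines: l = k·sin L/sin K ≈ 37.314.
Area = ½·k·m·sin L ≈ 419.54.
Semiperimeter s = (50.752+37.314+23.93)/2 = 55.998.
Inradius = area/s = 419.54/55.998 ≈ 7.492.

r ≈ 7.4920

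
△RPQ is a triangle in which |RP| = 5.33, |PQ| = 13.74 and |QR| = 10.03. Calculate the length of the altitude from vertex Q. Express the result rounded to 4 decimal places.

Semiperimeter s = (13.74 + 10.03 + 5.33)/2 = 14.55.
Heron's formula: area = √(14.55·0.81·4.52·9.22) ≈ 22.162.
The altitude from Q has length 2·area/|RP| ≈ 8.3159.

8.3159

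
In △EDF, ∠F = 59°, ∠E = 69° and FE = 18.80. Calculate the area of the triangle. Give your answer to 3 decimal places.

The third angle is ∠D = 180° − ∠F − ∠E = 52.00°.
Law of sines: DF = FE·sin E/sin D ≈ 22.273.
Law of sines: ED = FE·sin F/sin D ≈ 20.45.
Area = ½·FE·DF·sin F ≈ 179.46.

179.461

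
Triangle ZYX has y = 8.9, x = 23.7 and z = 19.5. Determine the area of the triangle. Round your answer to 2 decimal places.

Semiperimeter s = (19.5 + 8.9 + 23.7)/2 = 26.05.
Heron's formula: area = √(26.05·6.55·17.15·2.35) ≈ 82.926.

82.93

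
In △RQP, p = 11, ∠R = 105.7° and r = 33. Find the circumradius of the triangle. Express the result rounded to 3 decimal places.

Law of sines: sin P = p·sin R/r ≈ 0.32090.
Since r ≥ p, only the acute value applies: ∠P ≈ 18.72°.
Then ∠Q = 180° − ∠R − ∠P ≈ 55.58°.
Law of sines gives q = r·sin Q/sin R ≈ 28.278.
Circumradius = r/(2 sin R) ≈ 17.139.

17.139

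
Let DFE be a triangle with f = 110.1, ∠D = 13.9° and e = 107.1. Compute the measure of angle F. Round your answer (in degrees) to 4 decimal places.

∠F ≈ 89.5145°

By the law of cosines, d² = f² + e² − 2·f·e·cos D = 699.61, so d ≈ 26.45.
Law of cosines again: cos F = (e² + d² − f²)/(2·e·d) ≈ 0.00847, so ∠F ≈ 89.51°.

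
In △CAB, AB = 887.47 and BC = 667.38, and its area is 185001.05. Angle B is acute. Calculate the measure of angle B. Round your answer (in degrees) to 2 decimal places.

From area = ½·AB·BC·sin B, we get sin B = 2·area/(AB·BC) ≈ 0.62471.
Taking the acute solution, ∠B ≈ 38.66°.

38.66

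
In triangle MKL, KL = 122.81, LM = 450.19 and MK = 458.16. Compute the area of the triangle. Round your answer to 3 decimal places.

area ≈ 27574.297

Semiperimeter s = (122.81 + 450.19 + 458.16)/2 = 515.58.
Heron's formula: area = √(515.58·392.77·65.39·57.42) ≈ 27574.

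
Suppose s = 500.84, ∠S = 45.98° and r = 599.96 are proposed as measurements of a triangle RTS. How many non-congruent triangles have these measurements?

r·sin S = 599.96·sin(45.98°) ≈ 431.4.
Since r sin S < s < r (431.4 < 500.84 < 599.96), two triangles exist.

2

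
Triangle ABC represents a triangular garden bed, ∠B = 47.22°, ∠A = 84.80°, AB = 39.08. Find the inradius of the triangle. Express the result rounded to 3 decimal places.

The third angle is ∠C = 180° − ∠A − ∠B = 47.98°.
Law of sines: BC = AB·sin A/sin C ≈ 52.387.
Law of sines: CA = AB·sin B/sin C ≈ 38.609.
Area = ½·AB·BC·sin B ≈ 751.32.
Semiperimeter s = (52.387+38.609+39.08)/2 = 65.038.
Inradius = area/s = 751.32/65.038 ≈ 11.552.

r ≈ 11.552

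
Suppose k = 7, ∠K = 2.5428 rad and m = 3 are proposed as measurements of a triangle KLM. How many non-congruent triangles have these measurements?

1

m·sin K = 3·sin(2.5428 rad) ≈ 1.691.
Since ∠K is not acute, a triangle exists only if k > m; here k > m, so there is exactly one triangle.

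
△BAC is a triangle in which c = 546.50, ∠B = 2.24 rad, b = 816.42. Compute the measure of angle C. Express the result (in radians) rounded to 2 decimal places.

Law of sines: sin C = c·sin B/b ≈ 0.52501.
Since b ≥ c, only the acute value applies: ∠C ≈ 0.553 rad.
Then ∠A = π − ∠B − ∠C ≈ 0.349 rad.

∠C ≈ 0.55 rad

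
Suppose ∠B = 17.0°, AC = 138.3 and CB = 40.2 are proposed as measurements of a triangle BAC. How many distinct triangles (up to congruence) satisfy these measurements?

1

CB·sin B = 40.2·sin(17.0°) ≈ 11.75.
Since AC ≥ CB, exactly one triangle exists.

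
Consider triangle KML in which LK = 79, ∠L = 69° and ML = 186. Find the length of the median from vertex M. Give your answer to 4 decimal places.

175.7566

By the law of cosines, KM² = ML² + LK² − 2·ML·LK·cos L = 30305, so KM ≈ 174.08.
Median from M: ½√(2·KM² + 2·ML² − LK²) ≈ 175.76.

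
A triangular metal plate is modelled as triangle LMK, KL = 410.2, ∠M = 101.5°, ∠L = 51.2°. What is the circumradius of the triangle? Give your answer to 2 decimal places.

The third angle is ∠K = 180° − ∠L − ∠M = 27.30°.
Law of sines: MK = KL·sin L/sin M ≈ 326.23.
Law of sines: LM = KL·sin K/sin M ≈ 191.99.
Circumradius = KL/(2 sin M) ≈ 209.3.

R ≈ 209.30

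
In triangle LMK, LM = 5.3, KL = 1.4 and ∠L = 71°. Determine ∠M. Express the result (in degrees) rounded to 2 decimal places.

∠M ≈ 15.28°

By the law of cosines, MK² = KL² + LM² − 2·KL·LM·cos L = 25.219, so MK ≈ 5.0218.
Law of cosines again: cos M = (LM² + MK² − KL²)/(2·LM·MK) ≈ 0.96463, so ∠M ≈ 15.28°.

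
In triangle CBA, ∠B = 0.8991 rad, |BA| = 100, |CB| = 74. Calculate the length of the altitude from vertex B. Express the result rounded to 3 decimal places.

73.178

By the law of cosines, |AC|² = |CB|² + |BA|² − 2·|CB|·|BA|·cos B = 6265.7, so |AC| ≈ 79.156.
Area = ½·|CB|·|BA|·sin B ≈ 2896.2.
The altitude from B has length 2·area/|AC| ≈ 73.178.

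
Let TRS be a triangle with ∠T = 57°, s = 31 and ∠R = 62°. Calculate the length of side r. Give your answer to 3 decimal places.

The third angle is ∠S = 180° − ∠T − ∠R = 61.00°.
Law of sines: r = s·sin R/sin S ≈ 31.295.

31.295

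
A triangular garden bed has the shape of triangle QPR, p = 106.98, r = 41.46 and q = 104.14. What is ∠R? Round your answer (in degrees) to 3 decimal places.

22.599

By the law of cosines, cos R = (q² + p² − r²) / (2·q·p) ≈ 0.92322, so ∠R ≈ 22.60°.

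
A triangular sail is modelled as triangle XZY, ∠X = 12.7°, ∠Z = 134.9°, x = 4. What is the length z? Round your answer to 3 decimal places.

12.888

The third angle is ∠Y = 180° − ∠X − ∠Z = 32.40°.
Law of sines: z = x·sin Z/sin X ≈ 12.888.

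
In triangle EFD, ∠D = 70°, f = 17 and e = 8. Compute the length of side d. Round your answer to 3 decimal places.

By the law of cosines, d² = e² + f² − 2·e·f·cos D = 259.97, so d ≈ 16.124.

16.124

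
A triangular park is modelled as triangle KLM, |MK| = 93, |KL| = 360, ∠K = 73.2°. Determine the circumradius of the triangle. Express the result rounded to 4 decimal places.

By the law of cosines, |LM|² = |MK|² + |KL|² − 2·|MK|·|KL|·cos K = 1.189e+05, so |LM| ≈ 344.81.
Area = ½·|MK|·|KL|·sin K ≈ 16026.
Circumradius = |LM|/(2 sin K) ≈ 180.09.

180.0925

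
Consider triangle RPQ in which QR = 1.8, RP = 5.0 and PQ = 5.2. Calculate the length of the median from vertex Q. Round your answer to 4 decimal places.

Median from Q: ½√(2·PQ² + 2·QR² − RP²) ≈ 2.9816.

2.9816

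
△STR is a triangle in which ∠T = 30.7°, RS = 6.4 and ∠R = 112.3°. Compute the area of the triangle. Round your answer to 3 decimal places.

The third angle is ∠S = 180° − ∠T − ∠R = 37.00°.
Law of sines: TR = RS·sin S/sin T ≈ 7.5442.
Law of sines: ST = RS·sin R/sin T ≈ 11.598.
Area = ½·RS·TR·sin R ≈ 22.336.

area ≈ 22.336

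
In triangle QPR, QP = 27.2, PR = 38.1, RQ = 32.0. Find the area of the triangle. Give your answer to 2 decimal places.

Semiperimeter s = (38.1 + 32 + 27.2)/2 = 48.65.
Heron's formula: area = √(48.65·10.55·16.65·21.45) ≈ 428.14.

area ≈ 428.14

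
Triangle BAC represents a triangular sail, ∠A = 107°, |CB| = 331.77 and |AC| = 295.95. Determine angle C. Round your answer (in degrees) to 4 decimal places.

Law of sines: sin B = |AC|·sin A/|CB| ≈ 0.85306.
Since |CB| ≥ |AC|, only the acute value applies: ∠B ≈ 58.55°.
Then ∠C = 180° − ∠A − ∠B ≈ 14.45°.

∠C ≈ 14.4544°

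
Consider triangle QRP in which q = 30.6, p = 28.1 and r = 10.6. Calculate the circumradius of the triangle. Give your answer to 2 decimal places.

15.33

By the law of cosines, cos Q = (r² + p² − q²) / (2·r·p) ≈ -0.05773, so ∠Q ≈ 93.31°.
Circumradius = q/(2 sin Q) ≈ 15.326.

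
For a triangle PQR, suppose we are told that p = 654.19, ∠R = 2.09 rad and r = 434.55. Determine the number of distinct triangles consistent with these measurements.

0

p·sin R = 654.19·sin(2.09 rad) ≈ 568.
Since ∠R is not acute, a triangle exists only if r > p; here r ≤ p, so there is no triangle.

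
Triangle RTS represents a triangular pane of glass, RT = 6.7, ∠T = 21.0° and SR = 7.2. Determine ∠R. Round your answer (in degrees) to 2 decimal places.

Law of sines: sin S = RT·sin T/SR ≈ 0.33348.
Since SR ≥ RT, only the acute value applies: ∠S ≈ 19.48°.
Then ∠R = 180° − ∠T − ∠S ≈ 139.52°.

139.52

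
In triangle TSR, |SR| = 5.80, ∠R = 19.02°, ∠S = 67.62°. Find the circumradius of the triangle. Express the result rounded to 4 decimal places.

2.9050

The third angle is ∠T = 180° − ∠S − ∠R = 93.36°.
Law of sines: |RT| = |SR|·sin S/sin T ≈ 5.3724.
Law of sines: |TS| = |SR|·sin R/sin T ≈ 1.8935.
Circumradius = |SR|/(2 sin T) ≈ 2.905.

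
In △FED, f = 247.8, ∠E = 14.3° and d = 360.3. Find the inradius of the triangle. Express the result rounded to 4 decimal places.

By the law of cosines, e² = d² + f² − 2·d·f·cos E = 18189, so e ≈ 134.87.
Area = ½·d·f·sin E ≈ 11026.
Semiperimeter s = (247.8+134.87+360.3)/2 = 371.48.
Inradius = area/s = 11026/371.48 ≈ 29.682.

r ≈ 29.6819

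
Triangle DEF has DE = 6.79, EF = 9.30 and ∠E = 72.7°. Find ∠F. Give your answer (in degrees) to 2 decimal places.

41.68

By the law of cosines, FD² = DE² + EF² − 2·DE·EF·cos E = 95.037, so FD ≈ 9.7487.
Law of cosines again: cos F = (EF² + FD² − DE²)/(2·EF·FD) ≈ 0.74685, so ∠F ≈ 41.68°.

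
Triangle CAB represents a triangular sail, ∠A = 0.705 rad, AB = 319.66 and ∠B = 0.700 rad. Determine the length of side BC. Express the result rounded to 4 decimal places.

210.0306

The third angle is ∠C = π − ∠A − ∠B = 1.737 rad.
Law of sines: BC = AB·sin A/sin C ≈ 210.03.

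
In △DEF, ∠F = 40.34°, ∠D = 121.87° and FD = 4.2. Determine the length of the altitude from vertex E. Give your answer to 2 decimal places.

The third angle is ∠E = 180° − ∠F − ∠D = 17.79°.
Law of sines: EF = FD·sin D/sin E ≈ 11.674.
Law of sines: DE = FD·sin F/sin E ≈ 8.8985.
Area = ½·FD·EF·sin F ≈ 15.87.
The altitude from E has length 2·area/FD ≈ 7.557.

7.56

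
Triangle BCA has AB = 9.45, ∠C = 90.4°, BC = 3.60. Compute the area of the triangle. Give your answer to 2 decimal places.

Law of sines: sin A = BC·sin C/AB ≈ 0.38094.
Since AB ≥ BC, only the acute value applies: ∠A ≈ 22.39°.
Then ∠B = 180° − ∠C − ∠A ≈ 67.21°.
Law of sines gives CA = AB·sin B/sin C ≈ 8.7123.
Area = ½·AB·BC·sin B ≈ 15.682.

15.68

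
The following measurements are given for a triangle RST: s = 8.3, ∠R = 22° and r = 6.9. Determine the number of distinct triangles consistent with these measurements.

2

s·sin R = 8.3·sin(22°) ≈ 3.109.
Since s sin R < r < s (3.109 < 6.9 < 8.3), two triangles exist.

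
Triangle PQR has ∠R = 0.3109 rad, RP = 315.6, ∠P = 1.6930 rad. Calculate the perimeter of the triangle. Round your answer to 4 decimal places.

The third angle is ∠Q = π − ∠R − ∠P = 1.1377 rad.
Law of sines: QR = RP·sin P/sin Q ≈ 345.11.
Law of sines: PQ = RP·sin R/sin Q ≈ 106.37.
Semiperimeter s = (345.11+315.6+106.37)/2 = 383.54.
Perimeter = 345.11 + 315.6 + 106.37 = 767.08.

perimeter ≈ 767.0796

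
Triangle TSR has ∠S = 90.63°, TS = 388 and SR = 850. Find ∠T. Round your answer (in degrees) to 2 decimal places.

64.94

By the law of cosines, RT² = TS² + SR² − 2·TS·SR·cos S = 8.803e+05, so RT ≈ 938.24.
Law of cosines again: cos T = (RT² + TS² − SR²)/(2·RT·TS) ≈ 0.42350, so ∠T ≈ 64.94°.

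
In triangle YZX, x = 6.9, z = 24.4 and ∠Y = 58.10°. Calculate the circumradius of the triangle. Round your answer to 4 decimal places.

By the law of cosines, y² = z² + x² − 2·z·x·cos Y = 465.03, so y ≈ 21.565.
Area = ½·z·x·sin Y ≈ 71.466.
Circumradius = y/(2 sin Y) ≈ 12.7.

R ≈ 12.7005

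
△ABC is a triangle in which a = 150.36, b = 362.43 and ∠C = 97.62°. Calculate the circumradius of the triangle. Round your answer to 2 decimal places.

By the law of cosines, c² = a² + b² − 2·a·b·cos C = 1.6842e+05, so c ≈ 410.39.
Area = ½·a·b·sin C ≈ 27007.
Circumradius = c/(2 sin C) ≈ 207.02.

R ≈ 207.02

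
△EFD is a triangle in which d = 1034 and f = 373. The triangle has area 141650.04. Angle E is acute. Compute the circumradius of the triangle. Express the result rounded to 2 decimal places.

From area = ½·f·d·sin E, we get sin E = 2·area/(f·d) ≈ 0.73454.
Taking the acute solution, ∠E ≈ 47.27°.
Law of cosines then gives e ≈ 827.57.
Circumradius = e/(2 sin E) ≈ 563.32.

R ≈ 563.32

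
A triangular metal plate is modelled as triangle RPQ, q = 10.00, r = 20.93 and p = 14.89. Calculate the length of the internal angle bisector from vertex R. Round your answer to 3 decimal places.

By the law of cosines, cos R = (p² + q² − r²) / (2·p·q) ≈ -0.39071, so ∠R ≈ 1.972 rad.
The bisector from R has length 2·p·q·cos(∠R/2)/(p+q) ≈ 6.6039.

t_R ≈ 6.604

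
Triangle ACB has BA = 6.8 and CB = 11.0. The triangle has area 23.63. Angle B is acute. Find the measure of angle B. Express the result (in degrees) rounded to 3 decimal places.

From area = ½·CB·BA·sin B, we get sin B = 2·area/(CB·BA) ≈ 0.63182.
Taking the acute solution, ∠B ≈ 39.18°.

39.184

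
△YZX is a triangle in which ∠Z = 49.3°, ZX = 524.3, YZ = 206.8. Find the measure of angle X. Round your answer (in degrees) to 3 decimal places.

By the law of cosines, XY² = YZ² + ZX² − 2·YZ·ZX·cos Z = 1.7625e+05, so XY ≈ 419.82.
Law of cosines again: cos X = (ZX² + XY² − YZ²)/(2·ZX·XY) ≈ 0.92765, so ∠X ≈ 21.93°.

21.929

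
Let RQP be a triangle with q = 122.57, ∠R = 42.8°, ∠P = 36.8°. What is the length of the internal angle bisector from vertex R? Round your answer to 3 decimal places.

86.390

The third angle is ∠Q = 180° − ∠P − ∠R = 100.40°.
Law of sines: r = q·sin R/sin Q ≈ 84.67.
Law of sines: p = q·sin P/sin Q ≈ 74.649.
The bisector from R has length 2·q·p·cos(∠R/2)/(q+p) ≈ 86.39.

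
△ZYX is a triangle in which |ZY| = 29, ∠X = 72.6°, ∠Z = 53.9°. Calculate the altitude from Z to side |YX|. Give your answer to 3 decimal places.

h_Z ≈ 23.312

The third angle is ∠Y = 180° − ∠X − ∠Z = 53.50°.
Law of sines: |YX| = |ZY|·sin Z/sin X ≈ 24.555.
Law of sines: |XZ| = |ZY|·sin Y/sin X ≈ 24.43.
Area = ½·|ZY|·|YX|·sin Y ≈ 286.22.
The altitude from Z has length 2·area/|YX| ≈ 23.312.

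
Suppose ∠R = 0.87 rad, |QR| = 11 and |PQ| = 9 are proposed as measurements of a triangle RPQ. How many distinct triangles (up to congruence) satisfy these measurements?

2

|QR|·sin R = 11·sin(0.87 rad) ≈ 8.408.
Since |QR| sin R < |PQ| < |QR| (8.408 < 9 < 11), two triangles exist.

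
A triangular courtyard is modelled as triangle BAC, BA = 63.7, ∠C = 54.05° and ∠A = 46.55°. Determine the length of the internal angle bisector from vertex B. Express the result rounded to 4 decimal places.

The third angle is ∠B = 180° − ∠A − ∠C = 79.40°.
Law of sines: AC = BA·sin B/sin C ≈ 77.345.
Law of sines: CB = BA·sin A/sin C ≈ 57.125.
The bisector from B has length 2·CB·BA·cos(∠B/2)/(CB+BA) ≈ 46.344.

t_B ≈ 46.3438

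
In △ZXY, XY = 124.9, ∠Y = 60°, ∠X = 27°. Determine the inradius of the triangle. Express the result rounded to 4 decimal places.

The third angle is ∠Z = 180° − ∠X − ∠Y = 93.00°.
Law of sines: YZ = XY·sin X/sin Z ≈ 56.781.
Law of sines: ZX = XY·sin Y/sin Z ≈ 108.32.
Area = ½·XY·YZ·sin Y ≈ 3070.9.
Semiperimeter s = (124.9+56.781+108.32)/2 = 145.
Inradius = area/s = 3070.9/145 ≈ 21.179.

r ≈ 21.1790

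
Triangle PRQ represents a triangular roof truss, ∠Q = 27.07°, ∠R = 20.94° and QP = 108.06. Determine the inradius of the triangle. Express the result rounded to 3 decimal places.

The third angle is ∠P = 180° − ∠R − ∠Q = 131.99°.
Law of sines: RQ = QP·sin P/sin R ≈ 224.73.
Law of sines: PR = QP·sin Q/sin R ≈ 137.6.
Area = ½·QP·RQ·sin Q ≈ 5525.7.
Semiperimeter s = (224.73+108.06+137.6)/2 = 235.19.
Inradius = area/s = 5525.7/235.19 ≈ 23.494.

23.494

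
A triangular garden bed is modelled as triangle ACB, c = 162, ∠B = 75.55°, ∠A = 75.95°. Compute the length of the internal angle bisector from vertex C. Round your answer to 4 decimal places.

t_C ≈ 318.9361

The third angle is ∠C = 180° − ∠B − ∠A = 28.50°.
Law of sines: a = c·sin A/sin C ≈ 329.35.
Law of sines: b = c·sin B/sin C ≈ 328.77.
The bisector from C has length 2·b·a·cos(∠C/2)/(b+a) ≈ 318.94.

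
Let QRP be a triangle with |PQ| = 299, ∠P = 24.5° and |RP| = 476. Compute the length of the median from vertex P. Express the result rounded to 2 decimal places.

m_P ≈ 379.14

By the law of cosines, |QR|² = |RP|² + |PQ|² − 2·|RP|·|PQ|·cos P = 56958, so |QR| ≈ 238.66.
Median from P: ½√(2·|RP|² + 2·|PQ|² − |QR|²) ≈ 379.14.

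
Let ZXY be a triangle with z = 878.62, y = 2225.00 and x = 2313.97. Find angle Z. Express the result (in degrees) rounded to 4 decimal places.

∠Z ≈ 22.2108°

By the law of cosines, cos Z = (x² + y² − z²) / (2·x·y) ≈ 0.92580, so ∠Z ≈ 22.21°.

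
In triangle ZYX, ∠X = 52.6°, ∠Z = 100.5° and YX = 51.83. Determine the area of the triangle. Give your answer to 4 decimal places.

area ≈ 490.9864

The third angle is ∠Y = 180° − ∠X − ∠Z = 26.90°.
Law of sines: XZ = YX·sin Y/sin Z ≈ 23.849.
Law of sines: ZY = YX·sin X/sin Z ≈ 41.876.
Area = ½·YX·XZ·sin X ≈ 490.99.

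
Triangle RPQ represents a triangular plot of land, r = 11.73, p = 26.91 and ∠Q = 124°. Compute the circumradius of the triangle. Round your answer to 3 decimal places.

By the law of cosines, q² = r² + p² − 2·r·p·cos Q = 1214.8, so q ≈ 34.853.
Area = ½·r·p·sin Q ≈ 130.84.
Circumradius = q/(2 sin Q) ≈ 21.02.

21.020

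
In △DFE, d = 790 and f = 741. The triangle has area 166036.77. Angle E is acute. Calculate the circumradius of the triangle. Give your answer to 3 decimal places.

From area = ½·d·f·sin E, we get sin E = 2·area/(d·f) ≈ 0.56727.
Taking the acute solution, ∠E ≈ 34.56°.
Law of cosines then gives e ≈ 457.17.
Circumradius = e/(2 sin E) ≈ 402.96.

402.958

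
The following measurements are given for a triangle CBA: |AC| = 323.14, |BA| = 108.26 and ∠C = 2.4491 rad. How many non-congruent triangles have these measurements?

0

|AC|·sin C = 323.14·sin(2.4491 rad) ≈ 206.3.
Since ∠C is not acute, a triangle exists only if |BA| > |AC|; here |BA| ≤ |AC|, so there is no triangle.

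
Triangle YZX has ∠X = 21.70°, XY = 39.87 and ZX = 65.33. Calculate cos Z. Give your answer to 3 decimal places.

cos Z ≈ 0.887

By the law of cosines, YZ² = ZX² + XY² − 2·ZX·XY·cos X = 1017.4, so YZ ≈ 31.897.
Law of cosines again: cos Z = (YZ² + ZX² − XY²)/(2·YZ·ZX) ≈ 0.88679, so ∠Z ≈ 27.53°.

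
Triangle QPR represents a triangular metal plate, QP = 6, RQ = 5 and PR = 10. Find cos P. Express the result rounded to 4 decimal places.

By the law of cosines, cos P = (QP² + PR² − RQ²) / (2·QP·PR) ≈ 0.92500, so ∠P ≈ 22.33°.

cos P ≈ 0.9250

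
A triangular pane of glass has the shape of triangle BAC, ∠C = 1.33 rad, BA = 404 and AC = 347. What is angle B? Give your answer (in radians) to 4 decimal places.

∠B ≈ 0.9866 rad

Law of sines: sin B = AC·sin C/BA ≈ 0.83413.
Since BA ≥ AC, only the acute value applies: ∠B ≈ 0.987 rad.
Then ∠A = π − ∠C − ∠B ≈ 0.825 rad.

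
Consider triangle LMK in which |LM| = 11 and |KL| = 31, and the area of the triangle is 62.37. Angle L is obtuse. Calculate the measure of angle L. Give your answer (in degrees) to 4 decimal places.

From area = ½·|KL|·|LM|·sin L, we get sin L = 2·area/(|KL|·|LM|) ≈ 0.36581.
Taking the obtuse solution, ∠L ≈ 158.54°.

∠L ≈ 158.5428°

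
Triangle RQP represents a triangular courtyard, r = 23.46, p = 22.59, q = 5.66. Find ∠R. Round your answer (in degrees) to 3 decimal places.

∠R ≈ 91.799°

By the law of cosines, cos R = (q² + p² − r²) / (2·q·p) ≈ -0.03139, so ∠R ≈ 91.80°.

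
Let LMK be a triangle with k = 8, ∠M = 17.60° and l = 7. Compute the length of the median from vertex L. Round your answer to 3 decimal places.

By the law of cosines, m² = k² + l² − 2·k·l·cos M = 6.2426, so m ≈ 2.4985.
Median from L: ½√(2·m² + 2·k² − l²) ≈ 4.7824.

m_L ≈ 4.782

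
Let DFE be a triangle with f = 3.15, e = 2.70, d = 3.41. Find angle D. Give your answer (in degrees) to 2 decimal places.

By the law of cosines, cos D = (f² + e² − d²) / (2·f·e) ≈ 0.32830, so ∠D ≈ 70.83°.

70.83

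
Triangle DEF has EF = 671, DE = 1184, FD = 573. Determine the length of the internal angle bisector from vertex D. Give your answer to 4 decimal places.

761.2383

By the law of cosines, cos D = (FD² + DE² − EF²) / (2·FD·DE) ≈ 0.94331, so ∠D ≈ 19.38°.
The bisector from D has length 2·FD·DE·cos(∠D/2)/(FD+DE) ≈ 761.24.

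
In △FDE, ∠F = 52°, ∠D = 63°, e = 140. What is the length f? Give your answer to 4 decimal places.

The third angle is ∠E = 180° − ∠F − ∠D = 65.00°.
Law of sines: f = e·sin F/sin E ≈ 121.73.

121.7263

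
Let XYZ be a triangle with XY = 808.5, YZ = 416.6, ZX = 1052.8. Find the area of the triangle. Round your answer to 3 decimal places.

Semiperimeter s = (416.6 + 1052.8 + 808.5)/2 = 1139.
Heron's formula: area = √(1139·722.35·86.15·330.45) ≈ 1.5304e+05.

153040.610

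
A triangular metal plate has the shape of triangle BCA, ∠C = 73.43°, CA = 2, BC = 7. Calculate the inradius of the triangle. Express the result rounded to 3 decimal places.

r ≈ 0.854

By the law of cosines, AB² = BC² + CA² − 2·BC·CA·cos C = 45.015, so AB ≈ 6.7093.
Area = ½·BC·CA·sin C ≈ 6.7093.
Semiperimeter s = (2+6.7093+7)/2 = 7.8547.
Inradius = area/s = 6.7093/7.8547 ≈ 0.85418.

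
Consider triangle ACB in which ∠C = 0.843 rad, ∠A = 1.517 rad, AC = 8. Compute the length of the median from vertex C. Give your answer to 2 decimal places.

8.85

The third angle is ∠B = π − ∠A − ∠C = 0.782 rad.
Law of sines: CB = AC·sin A/sin B ≈ 11.341.
Law of sines: BA = AC·sin C/sin B ≈ 8.4796.
Median from C: ½√(2·AC² + 2·CB² − BA²) ≈ 8.8503.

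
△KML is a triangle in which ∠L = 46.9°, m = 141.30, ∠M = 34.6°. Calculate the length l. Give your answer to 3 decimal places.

181.691

The third angle is ∠K = 180° − ∠M − ∠L = 98.50°.
Law of sines: l = m·sin L/sin M ≈ 181.69.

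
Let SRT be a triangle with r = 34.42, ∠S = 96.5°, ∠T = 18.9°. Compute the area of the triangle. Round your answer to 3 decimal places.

The third angle is ∠R = 180° − ∠T − ∠S = 64.60°.
Law of sines: s = r·sin S/sin R ≈ 37.858.
Law of sines: t = r·sin T/sin R ≈ 12.342.
Area = ½·r·s·sin T ≈ 211.05.

area ≈ 211.046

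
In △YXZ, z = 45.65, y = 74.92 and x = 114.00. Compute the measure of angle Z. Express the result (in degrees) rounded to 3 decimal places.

∠Z ≈ 14.668°

By the law of cosines, cos Z = (y² + x² − z²) / (2·y·x) ≈ 0.96741, so ∠Z ≈ 14.67°.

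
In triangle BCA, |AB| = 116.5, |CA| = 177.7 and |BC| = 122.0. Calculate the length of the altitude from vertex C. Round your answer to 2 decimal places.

h_C ≈ 121.26

Semiperimeter s = (177.7 + 116.5 + 122)/2 = 208.1.
Heron's formula: area = √(208.1·30.4·91.6·86.1) ≈ 7063.5.
The altitude from C has length 2·area/|AB| ≈ 121.26.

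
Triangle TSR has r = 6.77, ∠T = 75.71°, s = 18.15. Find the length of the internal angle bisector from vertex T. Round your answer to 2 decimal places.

By the law of cosines, t² = s² + r² − 2·s·r·cos T = 314.6, so t ≈ 17.737.
The bisector from T has length 2·s·r·cos(∠T/2)/(s+r) ≈ 7.7864.

7.79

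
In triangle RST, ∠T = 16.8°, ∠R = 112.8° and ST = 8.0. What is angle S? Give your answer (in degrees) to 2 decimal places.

∠S ≈ 50.40°

The third angle is ∠S = 180° − ∠T − ∠R = 50.40°.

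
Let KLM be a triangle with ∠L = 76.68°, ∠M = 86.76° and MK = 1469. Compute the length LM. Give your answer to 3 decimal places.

The third angle is ∠K = 180° − ∠L − ∠M = 16.56°.
Law of sines: LM = MK·sin K/sin L ≈ 430.27.

430.268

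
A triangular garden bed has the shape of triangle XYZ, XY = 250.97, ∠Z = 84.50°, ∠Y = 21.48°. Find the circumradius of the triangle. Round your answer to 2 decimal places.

The third angle is ∠X = 180° − ∠Y − ∠Z = 74.02°.
Law of sines: YZ = XY·sin X/sin Z ≈ 242.39.
Law of sines: ZX = XY·sin Y/sin Z ≈ 92.324.
Circumradius = XY/(2 sin Z) ≈ 126.07.

126.07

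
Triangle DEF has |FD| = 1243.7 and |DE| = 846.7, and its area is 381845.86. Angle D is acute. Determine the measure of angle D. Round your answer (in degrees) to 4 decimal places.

∠D ≈ 46.4876°

From area = ½·|FD|·|DE|·sin D, we get sin D = 2·area/(|FD|·|DE|) ≈ 0.72523.
Taking the acute solution, ∠D ≈ 46.49°.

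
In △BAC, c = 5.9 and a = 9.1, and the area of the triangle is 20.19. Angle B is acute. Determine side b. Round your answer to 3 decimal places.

From area = ½·a·c·sin B, we get sin B = 2·area/(a·c) ≈ 0.75210.
Taking the acute solution, ∠B ≈ 48.77°.
Law of cosines then gives b ≈ 6.8448.

6.845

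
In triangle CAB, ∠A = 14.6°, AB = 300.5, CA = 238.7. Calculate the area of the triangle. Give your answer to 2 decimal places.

9040.39

Area = ½·CA·AB·sin A ≈ 9040.4.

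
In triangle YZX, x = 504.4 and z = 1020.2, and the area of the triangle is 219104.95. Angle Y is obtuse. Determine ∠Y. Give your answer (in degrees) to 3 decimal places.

∠Y ≈ 121.617°

From area = ½·z·x·sin Y, we get sin Y = 2·area/(z·x) ≈ 0.85157.
Taking the obtuse solution, ∠Y ≈ 121.62°.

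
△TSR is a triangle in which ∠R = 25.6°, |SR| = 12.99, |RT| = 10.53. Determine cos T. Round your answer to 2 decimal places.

-0.21

By the law of cosines, |TS|² = |SR|² + |RT|² − 2·|SR|·|RT|·cos R = 32.907, so |TS| ≈ 5.7365.
Law of cosines again: cos T = (|RT|² + |TS|² − |SR|²)/(2·|RT|·|TS|) ≈ -0.20654, so ∠T ≈ 101.92°.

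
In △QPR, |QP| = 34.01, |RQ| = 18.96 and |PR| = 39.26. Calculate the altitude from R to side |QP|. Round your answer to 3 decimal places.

Semiperimeter s = (39.26 + 18.96 + 34.01)/2 = 46.115.
Heron's formula: area = √(46.115·6.855·27.155·12.105) ≈ 322.35.
The altitude from R has length 2·area/|QP| ≈ 18.956.

h_R ≈ 18.956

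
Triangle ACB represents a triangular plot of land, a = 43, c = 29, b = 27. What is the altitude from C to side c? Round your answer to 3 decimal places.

h_C ≈ 26.568

Semiperimeter s = (43 + 29 + 27)/2 = 49.5.
Heron's formula: area = √(49.5·6.5·20.5·22.5) ≈ 385.24.
The altitude from C has length 2·area/c ≈ 26.568.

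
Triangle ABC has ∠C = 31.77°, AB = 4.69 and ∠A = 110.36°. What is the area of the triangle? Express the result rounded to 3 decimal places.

The third angle is ∠B = 180° − ∠C − ∠A = 37.87°.
Law of sines: BC = AB·sin A/sin C ≈ 8.3512.
Law of sines: CA = AB·sin B/sin C ≈ 5.4682.
Area = ½·AB·BC·sin B ≈ 12.022.

area ≈ 12.022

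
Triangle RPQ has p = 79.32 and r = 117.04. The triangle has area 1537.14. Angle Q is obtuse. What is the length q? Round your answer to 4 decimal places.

From area = ½·r·p·sin Q, we get sin Q = 2·area/(r·p) ≈ 0.33115.
Taking the obtuse solution, ∠Q ≈ 2.804 rad.
Law of cosines then gives q ≈ 193.67.

193.6741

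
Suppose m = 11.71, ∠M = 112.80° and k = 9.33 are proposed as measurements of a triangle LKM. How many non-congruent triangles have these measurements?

1

k·sin M = 9.33·sin(112.80°) ≈ 8.601.
Since ∠M is not acute, a triangle exists only if m > k; here m > k, so there is exactly one triangle.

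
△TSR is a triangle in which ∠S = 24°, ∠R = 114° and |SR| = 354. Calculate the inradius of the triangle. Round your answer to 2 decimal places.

r ≈ 66.12

The third angle is ∠T = 180° − ∠S − ∠R = 42.00°.
Law of sines: |RT| = |SR|·sin S/sin T ≈ 215.18.
Law of sines: |TS| = |SR|·sin R/sin T ≈ 483.31.
Area = ½·|SR|·|RT|·sin R ≈ 34794.
Semiperimeter s = (354+215.18+483.31)/2 = 526.24.
Inradius = area/s = 34794/526.24 ≈ 66.118.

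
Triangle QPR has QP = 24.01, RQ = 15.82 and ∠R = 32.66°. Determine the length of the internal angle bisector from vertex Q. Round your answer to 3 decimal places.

8.583

Law of sines: sin P = RQ·sin R/QP ≈ 0.35557.
Since QP ≥ RQ, only the acute value applies: ∠P ≈ 20.83°.
Then ∠Q = 180° − ∠R − ∠P ≈ 126.51°.
Law of sines gives PR = QP·sin Q/sin R ≈ 35.76.
The bisector from Q has length 2·RQ·QP·cos(∠Q/2)/(RQ+QP) ≈ 8.583.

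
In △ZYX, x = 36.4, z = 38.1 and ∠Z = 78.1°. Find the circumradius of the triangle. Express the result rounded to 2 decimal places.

Law of sines: sin X = x·sin Z/z ≈ 0.93485.
Since z ≥ x, only the acute value applies: ∠X ≈ 69.20°.
Then ∠Y = 180° − ∠Z − ∠X ≈ 32.70°.
Law of sines gives y = z·sin Y/sin Z ≈ 21.033.
Circumradius = z/(2 sin Z) ≈ 19.468.

R ≈ 19.47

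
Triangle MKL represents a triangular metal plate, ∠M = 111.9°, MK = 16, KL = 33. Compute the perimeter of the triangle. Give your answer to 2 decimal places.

Law of sines: sin L = MK·sin M/KL ≈ 0.44986.
Since KL ≥ MK, only the acute value applies: ∠L ≈ 26.73°.
Then ∠K = 180° − ∠M − ∠L ≈ 41.37°.
Law of sines gives LM = KL·sin K/sin M ≈ 23.504.
Semiperimeter s = (33+23.504+16)/2 = 36.252.
Perimeter = 33 + 23.504 + 16 = 72.504.

72.50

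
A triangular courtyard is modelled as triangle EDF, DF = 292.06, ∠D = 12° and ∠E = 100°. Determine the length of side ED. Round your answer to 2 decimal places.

274.97

The third angle is ∠F = 180° − ∠E − ∠D = 68.00°.
Law of sines: ED = DF·sin F/sin E ≈ 274.97.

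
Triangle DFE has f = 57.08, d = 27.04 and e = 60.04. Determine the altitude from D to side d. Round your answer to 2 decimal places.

Semiperimeter s = (27.04 + 57.08 + 60.04)/2 = 72.08.
Heron's formula: area = √(72.08·45.04·15·12.04) ≈ 765.71.
The altitude from D has length 2·area/d ≈ 56.636.

56.64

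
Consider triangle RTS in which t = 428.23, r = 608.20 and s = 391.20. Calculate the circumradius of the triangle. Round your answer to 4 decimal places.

By the law of cosines, cos R = (t² + s² − r²) / (2·t·s) ≈ -0.09995, so ∠R ≈ 95.74°.
Circumradius = r/(2 sin R) ≈ 305.63.

305.6305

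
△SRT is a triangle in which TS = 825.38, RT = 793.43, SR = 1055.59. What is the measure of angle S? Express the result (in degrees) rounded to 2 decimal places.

By the law of cosines, cos S = (TS² + SR² − RT²) / (2·TS·SR) ≈ 0.66914, so ∠S ≈ 48.00°.

∠S ≈ 48.00°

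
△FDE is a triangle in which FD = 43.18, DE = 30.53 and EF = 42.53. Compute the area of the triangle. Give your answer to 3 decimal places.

Semiperimeter s = (30.53 + 42.53 + 43.18)/2 = 58.12.
Heron's formula: area = √(58.12·27.59·15.59·14.94) ≈ 611.13.

area ≈ 611.135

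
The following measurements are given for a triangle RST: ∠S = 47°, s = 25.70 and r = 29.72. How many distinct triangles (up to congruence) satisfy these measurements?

r·sin S = 29.72·sin(47°) ≈ 21.74.
Since r sin S < s < r (21.74 < 25.70 < 29.72), two triangles exist.

2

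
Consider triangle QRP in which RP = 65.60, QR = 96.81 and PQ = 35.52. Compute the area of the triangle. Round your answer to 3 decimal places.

Semiperimeter s = (65.6 + 35.52 + 96.81)/2 = 98.965.
Heron's formula: area = √(98.965·33.365·63.445·2.155) ≈ 671.91.

671.906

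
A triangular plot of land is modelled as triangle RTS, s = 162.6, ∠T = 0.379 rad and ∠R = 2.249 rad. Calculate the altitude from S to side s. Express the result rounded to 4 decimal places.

The third angle is ∠S = π − ∠R − ∠T = 0.514 rad.
Law of sines: r = s·sin R/sin S ≈ 257.71.
Law of sines: t = s·sin T/sin S ≈ 122.45.
Area = ½·s·r·sin T ≈ 7752.1.
The altitude from S has length 2·area/s ≈ 95.352.

95.3516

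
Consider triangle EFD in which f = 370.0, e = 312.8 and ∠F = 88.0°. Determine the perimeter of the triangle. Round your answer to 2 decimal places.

perimeter ≈ 891.64

Law of sines: sin E = e·sin F/f ≈ 0.84489.
Since f ≥ e, only the acute value applies: ∠E ≈ 57.66°.
Then ∠D = 180° − ∠F − ∠E ≈ 34.34°.
Law of sines gives d = f·sin D/sin F ≈ 208.84.
Semiperimeter s = (312.8+370+208.84)/2 = 445.82.
Perimeter = 312.8 + 370 + 208.84 = 891.64.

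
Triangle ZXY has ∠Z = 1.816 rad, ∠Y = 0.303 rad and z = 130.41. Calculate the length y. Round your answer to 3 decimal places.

The third angle is ∠X = π − ∠Y − ∠Z = 1.023 rad.
Law of sines: y = z·sin Y/sin Z ≈ 40.112.

40.112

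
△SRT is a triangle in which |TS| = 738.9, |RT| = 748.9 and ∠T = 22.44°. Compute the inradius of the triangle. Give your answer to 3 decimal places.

By the law of cosines, |SR|² = |RT|² + |TS|² − 2·|RT|·|TS|·cos T = 83901, so |SR| ≈ 289.66.
Area = ½·|RT|·|TS|·sin T ≈ 1.0561e+05.
Semiperimeter s = (748.9+738.9+289.66)/2 = 888.73.
Inradius = area/s = 1.0561e+05/888.73 ≈ 118.84.

r ≈ 118.837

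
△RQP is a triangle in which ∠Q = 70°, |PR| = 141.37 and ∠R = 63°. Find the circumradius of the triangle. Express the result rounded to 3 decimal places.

75.221

The third angle is ∠P = 180° − ∠R − ∠Q = 47.00°.
Law of sines: |QP| = |PR|·sin R/sin Q ≈ 134.05.
Law of sines: |RQ| = |PR|·sin P/sin Q ≈ 110.03.
Circumradius = |PR|/(2 sin Q) ≈ 75.221.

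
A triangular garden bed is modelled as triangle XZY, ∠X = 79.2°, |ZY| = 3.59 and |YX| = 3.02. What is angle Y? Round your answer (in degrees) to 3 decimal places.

Law of sines: sin Z = |YX|·sin X/|ZY| ≈ 0.82633.
Since |ZY| ≥ |YX|, only the acute value applies: ∠Z ≈ 55.72°.
Then ∠Y = 180° − ∠X − ∠Z ≈ 45.08°.

45.077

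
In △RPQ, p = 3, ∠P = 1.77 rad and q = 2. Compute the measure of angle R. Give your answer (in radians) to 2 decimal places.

Law of sines: sin Q = q·sin P/p ≈ 0.65348.
Since p ≥ q, only the acute value applies: ∠Q ≈ 0.712 rad.
Then ∠R = π − ∠P − ∠Q ≈ 0.659 rad.

∠R ≈ 0.66 rad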